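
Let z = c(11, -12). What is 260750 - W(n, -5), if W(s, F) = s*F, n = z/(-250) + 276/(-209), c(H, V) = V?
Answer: 1362385504/5225 ≈ 2.6074e+5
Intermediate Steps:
z = -12
n = -33246/26125 (n = -12/(-250) + 276/(-209) = -12*(-1/250) + 276*(-1/209) = 6/125 - 276/209 = -33246/26125 ≈ -1.2726)
W(s, F) = F*s
260750 - W(n, -5) = 260750 - (-5)*(-33246)/26125 = 260750 - 1*33246/5225 = 260750 - 33246/5225 = 1362385504/5225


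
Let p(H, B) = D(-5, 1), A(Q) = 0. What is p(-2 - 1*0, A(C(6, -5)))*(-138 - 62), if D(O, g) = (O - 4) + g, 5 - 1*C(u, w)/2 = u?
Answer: 1600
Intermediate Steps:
C(u, w) = 10 - 2*u
D(O, g) = -4 + O + g (D(O, g) = (-4 + O) + g = -4 + O + g)
p(H, B) = -8 (p(H, B) = -4 - 5 + 1 = -8)
p(-2 - 1*0, A(C(6, -5)))*(-138 - 62) = -8*(-138 - 62) = -8*(-200) = 1600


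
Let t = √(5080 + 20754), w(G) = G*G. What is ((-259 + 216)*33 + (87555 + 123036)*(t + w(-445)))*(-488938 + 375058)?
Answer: -4749055800821280 - 23982103080*√25834 ≈ -4.7529e+15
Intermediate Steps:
w(G) = G²
t = √25834 ≈ 160.73
((-259 + 216)*33 + (87555 + 123036)*(t + w(-445)))*(-488938 + 375058) = ((-259 + 216)*33 + (87555 + 123036)*(√25834 + (-445)²))*(-488938 + 375058) = (-43*33 + 210591*(√25834 + 198025))*(-113880) = (-1419 + 210591*(198025 + √25834))*(-113880) = (-1419 + (41702282775 + 210591*√25834))*(-113880) = (41702281356 + 210591*√25834)*(-113880) = -4749055800821280 - 23982103080*√25834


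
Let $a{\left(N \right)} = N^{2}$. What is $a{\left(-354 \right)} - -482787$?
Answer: $608103$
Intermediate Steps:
$a{\left(-354 \right)} - -482787 = \left(-354\right)^{2} - -482787 = 125316 + 482787 = 608103$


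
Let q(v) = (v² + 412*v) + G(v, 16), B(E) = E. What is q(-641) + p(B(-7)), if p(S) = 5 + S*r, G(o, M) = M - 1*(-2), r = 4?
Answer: 146784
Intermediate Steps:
G(o, M) = 2 + M (G(o, M) = M + 2 = 2 + M)
q(v) = 18 + v² + 412*v (q(v) = (v² + 412*v) + (2 + 16) = (v² + 412*v) + 18 = 18 + v² + 412*v)
p(S) = 5 + 4*S (p(S) = 5 + S*4 = 5 + 4*S)
q(-641) + p(B(-7)) = (18 + (-641)² + 412*(-641)) + (5 + 4*(-7)) = (18 + 410881 - 264092) + (5 - 28) = 146807 - 23 = 146784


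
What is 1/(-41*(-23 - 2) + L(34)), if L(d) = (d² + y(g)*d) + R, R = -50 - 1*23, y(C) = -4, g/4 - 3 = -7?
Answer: 1/1972 ≈ 0.00050710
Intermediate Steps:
g = -16 (g = 12 + 4*(-7) = 12 - 28 = -16)
R = -73 (R = -50 - 23 = -73)
L(d) = -73 + d² - 4*d (L(d) = (d² - 4*d) - 73 = -73 + d² - 4*d)
1/(-41*(-23 - 2) + L(34)) = 1/(-41*(-23 - 2) + (-73 + 34² - 4*34)) = 1/(-41*(-25) + (-73 + 1156 - 136)) = 1/(1025 + 947) = 1/1972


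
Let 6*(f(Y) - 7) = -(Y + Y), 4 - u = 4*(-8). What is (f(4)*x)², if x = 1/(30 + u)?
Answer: 289/39204 ≈ 0.0073717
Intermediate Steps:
u = 36 (u = 4 - 4*(-8) = 4 - 1*(-32) = 4 + 32 = 36)
f(Y) = 7 - Y/3 (f(Y) = 7 + (-(Y + Y))/6 = 7 + (-2*Y)/6 = 7 - Y/3)
x = 1/66 (x = 1/(30 + 36) = 1/66 ≈ 0.015152)
(f(4)*x)² = ((7 - ⅓*4)*(1/66))² = ((7 - 4/3)*(1/66))² = ((17/3)*(1/66))² = (17/198)² = 289/39204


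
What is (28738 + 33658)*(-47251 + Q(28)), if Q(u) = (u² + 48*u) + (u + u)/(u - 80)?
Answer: -36602304748/13 ≈ -2.8156e+9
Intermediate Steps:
Q(u) = u² + 48*u + 2*u/(-80 + u) (Q(u) = (u² + 48*u) + (2*u)/(-80 + u) = (u² + 48*u) + 2*u/(-80 + u) = u² + 48*u + 2*u/(-80 + u))
(28738 + 33658)*(-47251 + Q(28)) = (28738 + 33658)*(-47251 + 28*(-3838 + 28² - 32*28)/(-80 + 28)) = 62396*(-47251 + 28*(-3838 + 784 - 896)/(-52)) = 62396*(-47251 + 28*(-1/52)*(-3950)) = 62396*(-47251 + 27650/13) = 62396*(-586613/13) = -36602304748/13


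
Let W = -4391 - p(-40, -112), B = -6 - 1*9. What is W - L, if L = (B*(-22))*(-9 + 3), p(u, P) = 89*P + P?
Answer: 7669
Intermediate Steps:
B = -15 (B = -6 - 9 = -15)
p(u, P) = 90*P
L = -1980 (L = (-15*(-22))*(-9 + 3) = 330*(-6) = -1980)
W = 5689 (W = -4391 - 90*(-112) = -4391 - 1*(-10080) = -4391 + 10080 = 5689)
W - L = 5689 - 1*(-1980) = 5689 + 1980 = 7669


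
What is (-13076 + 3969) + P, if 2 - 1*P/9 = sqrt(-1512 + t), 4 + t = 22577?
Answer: -9089 - 9*sqrt(21061) ≈ -10395.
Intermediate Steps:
t = 22573 (t = -4 + 22577 = 22573)
P = 18 - 9*sqrt(21061) (P = 18 - 9*sqrt(-1512 + 22573) = 18 - 9*sqrt(21061) ≈ -1288.1)
(-13076 + 3969) + P = (-13076 + 3969) + (18 - 9*sqrt(21061)) = -9107 + (18 - 9*sqrt(21061)) = -9089 - 9*sqrt(21061)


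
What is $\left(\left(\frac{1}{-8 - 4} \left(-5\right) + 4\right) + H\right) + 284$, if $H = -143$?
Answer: $\frac{1745}{12} \approx 145.42$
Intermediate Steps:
$\left(\left(\frac{1}{-8 - 4} \left(-5\right) + 4\right) + H\right) + 284 = \left(\left(\frac{1}{-8 - 4} \left(-5\right) + 4\right) - 143\right) + 284 = \left(\left(\frac{1}{-12} \left(-5\right) + 4\right) - 143\right) + 284 = \left(\left(\left(- \frac{1}{12}\right) \left(-5\right) + 4\right) - 143\right) + 284 = \left(\left(\frac{5}{12} + 4\right) - 143\right) + 284 = \left(\frac{53}{12} - 143\right) + 284 = - \frac{1663}{12} + 284 = \frac{1745}{12}$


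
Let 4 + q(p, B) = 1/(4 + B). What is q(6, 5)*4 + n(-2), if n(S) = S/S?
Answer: -131/9 ≈ -14.556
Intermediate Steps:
q(p, B) = -4 + 1/(4 + B)
n(S) = 1
q(6, 5)*4 + n(-2) = ((-15 - 4*5)/(4 + 5))*4 + 1 = ((-15 - 20)/9)*4 + 1 = ((1/9)*(-35))*4 + 1 = -35/9*4 + 1 = -140/9 + 1 = -131/9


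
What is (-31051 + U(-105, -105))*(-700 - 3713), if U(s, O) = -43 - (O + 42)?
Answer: 136939803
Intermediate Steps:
U(s, O) = -85 - O (U(s, O) = -43 - (42 + O) = -43 + (-42 - O) = -85 - O)
(-31051 + U(-105, -105))*(-700 - 3713) = (-31051 + (-85 - 1*(-105)))*(-700 - 3713) = (-31051 + (-85 + 105))*(-4413) = (-31051 + 20)*(-4413) = -31031*(-4413) = 136939803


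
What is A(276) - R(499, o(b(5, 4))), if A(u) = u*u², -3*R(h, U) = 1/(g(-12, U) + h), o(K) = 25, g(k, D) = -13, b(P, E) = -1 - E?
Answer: 30653831809/1458 ≈ 2.1025e+7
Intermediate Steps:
R(h, U) = -1/(3*(-13 + h))
A(u) = u³
A(276) - R(499, o(b(5, 4))) = 276³ - (-1)/(-39 + 3*499) = 21024576 - (-1)/(-39 + 1497) = 21024576 - (-1)/1458 = 21024576 - 1*(-1/1458) = 21024576 + 1/1458 = 30653831809/1458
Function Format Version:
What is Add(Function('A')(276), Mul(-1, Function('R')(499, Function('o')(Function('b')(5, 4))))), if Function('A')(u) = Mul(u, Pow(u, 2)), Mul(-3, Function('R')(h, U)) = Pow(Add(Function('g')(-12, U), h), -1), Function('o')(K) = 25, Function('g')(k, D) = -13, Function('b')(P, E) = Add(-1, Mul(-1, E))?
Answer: Rational(30653831809, 1458) ≈ 2.1025e+7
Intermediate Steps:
Function('R')(h, U) = Mul(Rational(-1, 3), Pow(Add(-13, h), -1))
Function('A')(u) = Pow(u, 3)
Add(Function('A')(276), Mul(-1, Function('R')(499, Function('o')(Function('b')(5, 4))))) = Add(Pow(276, 3), Mul(-1, Mul(-1, Pow(Add(-39, Mul(3, 499)), -1)))) = Add(21024576, Mul(-1, Mul(-1, Pow(Add(-39, 1497), -1)))) = Add(21024576, Mul(-1, Mul(-1, Pow(1458, -1)))) = Add(21024576, Mul(-1, Mul(-1, Rational(1, 1458)))) = Add(21024576, Mul(-1, Rational(-1, 1458))) = Add(21024576, Rational(1, 1458)) = Rational(30653831809, 1458)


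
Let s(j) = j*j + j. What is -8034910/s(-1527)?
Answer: -4017455/1165101 ≈ -3.4482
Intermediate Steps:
s(j) = j + j**2 (s(j) = j**2 + j = j + j**2)
-8034910/s(-1527) = -8034910*(-1/(1527*(1 - 1527))) = -8034910/((-1527*(-1526))) = -8034910/2330202 = -8034910*1/2330202 = -4017455/1165101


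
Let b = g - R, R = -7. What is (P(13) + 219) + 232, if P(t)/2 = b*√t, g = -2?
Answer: 451 + 10*√13 ≈ 487.06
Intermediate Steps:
b = 5 (b = -2 - 1*(-7) = -2 + 7 = 5)
P(t) = 10*√t (P(t) = 2*(5*√t) = 10*√t)
(P(13) + 219) + 232 = (10*√13 + 219) + 232 = (219 + 10*√13) + 232 = 451 + 10*√13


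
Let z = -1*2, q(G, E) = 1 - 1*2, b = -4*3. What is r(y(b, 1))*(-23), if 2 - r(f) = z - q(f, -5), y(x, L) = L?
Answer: -69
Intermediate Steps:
b = -12 (b = -4*3 = -12)
q(G, E) = -1 (q(G, E) = 1 - 2 = -1)
z = -2
r(f) = 3 (r(f) = 2 - (-2 - 1*(-1)) = 2 - (-2 + 1) = 2 - 1*(-1) = 2 + 1 = 3)
r(y(b, 1))*(-23) = 3*(-23) = -69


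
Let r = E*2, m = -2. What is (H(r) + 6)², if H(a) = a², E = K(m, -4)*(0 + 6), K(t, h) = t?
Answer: 338724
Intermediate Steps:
E = -12 (E = -2*(0 + 6) = -2*6 = -12)
r = -24 (r = -12*2 = -24)
(H(r) + 6)² = ((-24)² + 6)² = (576 + 6)² = 582² = 338724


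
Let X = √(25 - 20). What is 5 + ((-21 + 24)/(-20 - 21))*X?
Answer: 5 - 3*√5/41 ≈ 4.8364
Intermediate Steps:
X = √5 ≈ 2.2361
5 + ((-21 + 24)/(-20 - 21))*X = 5 + ((-21 + 24)/(-20 - 21))*√5 = 5 + (3/(-41))*√5 = 5 + (3*(-1/41))*√5 = 5 - 3*√5/41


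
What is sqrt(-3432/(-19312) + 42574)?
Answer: sqrt(248096592910)/2414 ≈ 206.34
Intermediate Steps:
sqrt(-3432/(-19312) + 42574) = sqrt(-3432*(-1/19312) + 42574) = sqrt(429/2414 + 42574) = sqrt(102774065/2414) = sqrt(248096592910)/2414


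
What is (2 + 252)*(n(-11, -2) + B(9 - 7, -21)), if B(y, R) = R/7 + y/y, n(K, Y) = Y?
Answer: -1016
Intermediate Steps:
B(y, R) = 1 + R/7 (B(y, R) = R*(⅐) + 1 = R/7 + 1 = 1 + R/7)
(2 + 252)*(n(-11, -2) + B(9 - 7, -21)) = (2 + 252)*(-2 + (1 + (⅐)*(-21))) = 254*(-2 + (1 - 3)) = 254*(-2 - 2) = 254*(-4) = -1016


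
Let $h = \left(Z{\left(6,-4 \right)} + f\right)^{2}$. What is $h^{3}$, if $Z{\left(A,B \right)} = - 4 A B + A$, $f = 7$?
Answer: $1677100110841$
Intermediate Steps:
$Z{\left(A,B \right)} = A - 4 A B$ ($Z{\left(A,B \right)} = - 4 A B + A = A - 4 A B$)
$h = 11881$ ($h = \left(6 \left(1 - -16\right) + 7\right)^{2} = \left(6 \left(1 + 16\right) + 7\right)^{2} = \left(6 \cdot 17 + 7\right)^{2} = \left(102 + 7\right)^{2} = 109^{2} = 11881$)
$h^{3} = 11881^{3} = 1677100110841$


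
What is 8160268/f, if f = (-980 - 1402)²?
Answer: 2040067/1418481 ≈ 1.4382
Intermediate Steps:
f = 5673924 (f = (-2382)² = 5673924)
8160268/f = 8160268/5673924 = 8160268*(1/5673924) = 2040067/1418481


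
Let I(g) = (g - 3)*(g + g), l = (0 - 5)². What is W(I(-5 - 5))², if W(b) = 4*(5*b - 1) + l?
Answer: 27258841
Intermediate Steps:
l = 25 (l = (-5)² = 25)
I(g) = 2*g*(-3 + g) (I(g) = (-3 + g)*(2*g) = 2*g*(-3 + g))
W(b) = 21 + 20*b (W(b) = 4*(5*b - 1) + 25 = 4*(-1 + 5*b) + 25 = (-4 + 20*b) + 25 = 21 + 20*b)
W(I(-5 - 5))² = (21 + 20*(2*(-5 - 5)*(-3 + (-5 - 5))))² = (21 + 20*(2*(-10)*(-3 - 10)))² = (21 + 20*(2*(-10)*(-13)))² = (21 + 20*260)² = (21 + 5200)² = 5221² = 27258841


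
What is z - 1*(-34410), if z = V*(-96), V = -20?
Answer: 36330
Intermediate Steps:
z = 1920 (z = -20*(-96) = 1920)
z - 1*(-34410) = 1920 - 1*(-34410) = 1920 + 34410 = 36330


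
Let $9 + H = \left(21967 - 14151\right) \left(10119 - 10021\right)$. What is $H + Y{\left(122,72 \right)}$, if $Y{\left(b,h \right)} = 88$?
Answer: $766047$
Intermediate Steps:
$H = 765959$ ($H = -9 + \left(21967 - 14151\right) \left(10119 - 10021\right) = -9 + 7816 \cdot 98 = -9 + 765968 = 765959$)
$H + Y{\left(122,72 \right)} = 765959 + 88 = 766047$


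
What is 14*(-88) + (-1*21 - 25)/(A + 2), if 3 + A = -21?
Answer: -13529/11 ≈ -1229.9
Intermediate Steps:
A = -24 (A = -3 - 21 = -24)
14*(-88) + (-1*21 - 25)/(A + 2) = 14*(-88) + (-1*21 - 25)/(-24 + 2) = -1232 + (-21 - 25)/(-22) = -1232 - 46*(-1/22) = -1232 + 23/11 = -13529/11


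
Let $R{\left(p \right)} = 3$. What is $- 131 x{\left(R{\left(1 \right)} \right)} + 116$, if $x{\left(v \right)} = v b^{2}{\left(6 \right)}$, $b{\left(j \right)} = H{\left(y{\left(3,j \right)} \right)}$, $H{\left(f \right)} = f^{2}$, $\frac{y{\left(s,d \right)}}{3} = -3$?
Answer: $-2578357$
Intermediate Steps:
$y{\left(s,d \right)} = -9$ ($y{\left(s,d \right)} = 3 \left(-3\right) = -9$)
$b{\left(j \right)} = 81$ ($b{\left(j \right)} = \left(-9\right)^{2} = 81$)
$x{\left(v \right)} = 6561 v$ ($x{\left(v \right)} = v 81^{2} = v 6561 = 6561 v$)
$- 131 x{\left(R{\left(1 \right)} \right)} + 116 = - 131 \cdot 6561 \cdot 3 + 116 = \left(-131\right) 19683 + 116 = -2578473 + 116 = -2578357$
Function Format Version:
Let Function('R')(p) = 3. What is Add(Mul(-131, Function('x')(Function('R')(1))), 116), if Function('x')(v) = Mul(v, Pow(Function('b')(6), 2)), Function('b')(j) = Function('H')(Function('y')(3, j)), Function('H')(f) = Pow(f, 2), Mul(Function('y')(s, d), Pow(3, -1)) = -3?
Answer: -2578357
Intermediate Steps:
Function('y')(s, d) = -9 (Function('y')(s, d) = Mul(3, -3) = -9)
Function('b')(j) = 81 (Function('b')(j) = Pow(-9, 2) = 81)
Function('x')(v) = Mul(6561, v) (Function('x')(v) = Mul(v, Pow(81, 2)) = Mul(v, 6561) = Mul(6561, v))
Add(Mul(-131, Function('x')(Function('R')(1))), 116) = Add(Mul(-131, Mul(6561, 3)), 116) = Add(Mul(-131, 19683), 116) = Add(-2578473, 116) = -2578357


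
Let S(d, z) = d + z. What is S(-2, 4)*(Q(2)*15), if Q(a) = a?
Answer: 60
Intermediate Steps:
S(-2, 4)*(Q(2)*15) = (-2 + 4)*(2*15) = 2*30 = 60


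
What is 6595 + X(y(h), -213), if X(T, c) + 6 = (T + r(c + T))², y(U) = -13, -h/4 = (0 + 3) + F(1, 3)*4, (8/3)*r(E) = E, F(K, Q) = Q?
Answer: 258305/16 ≈ 16144.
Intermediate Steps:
r(E) = 3*E/8
h = -60 (h = -4*((0 + 3) + 3*4) = -4*(3 + 12) = -4*15 = -60)
X(T, c) = -6 + (3*c/8 + 11*T/8)² (X(T, c) = -6 + (T + 3*(c + T)/8)² = -6 + (T + 3*(T + c)/8)² = -6 + (T + (3*T/8 + 3*c/8))² = -6 + (3*c/8 + 11*T/8)²)
6595 + X(y(h), -213) = 6595 + (-6 + (3*(-213) + 11*(-13))²/64) = 6595 + (-6 + (-639 - 143)²/64) = 6595 + (-6 + (1/64)*(-782)²) = 6595 + (-6 + (1/64)*611524) = 6595 + (-6 + 152881/16) = 6595 + 152785/16 = 258305/16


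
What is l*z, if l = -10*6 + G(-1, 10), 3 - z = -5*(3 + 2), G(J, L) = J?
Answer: -1708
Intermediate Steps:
z = 28 (z = 3 - (-5)*(3 + 2) = 3 - (-5)*5 = 3 - 1*(-25) = 3 + 25 = 28)
l = -61 (l = -10*6 - 1 = -60 - 1 = -61)
l*z = -61*28 = -1708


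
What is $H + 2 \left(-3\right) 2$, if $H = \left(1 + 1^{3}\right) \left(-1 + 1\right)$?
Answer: $-12$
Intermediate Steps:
$H = 0$ ($H = \left(1 + 1\right) 0 = 2 \cdot 0 = 0$)
$H + 2 \left(-3\right) 2 = 0 + 2 \left(-3\right) 2 = 0 - 12 = -12$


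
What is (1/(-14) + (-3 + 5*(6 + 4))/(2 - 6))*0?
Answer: 0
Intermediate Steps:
(1/(-14) + (-3 + 5*(6 + 4))/(2 - 6))*0 = (-1/14 + (-3 + 5*10)/(-4))*0 = (-1/14 + (-3 + 50)*(-¼))*0 = (-1/14 + 47*(-¼))*0 = (-1/14 - 47/4)*0 = -331/28*0 = 0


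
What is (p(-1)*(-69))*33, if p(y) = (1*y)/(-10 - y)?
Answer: -253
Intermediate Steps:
p(y) = y/(-10 - y)
(p(-1)*(-69))*33 = (-1*(-1)/(10 - 1)*(-69))*33 = (-1*(-1)/9*(-69))*33 = (-1*(-1)*1/9*(-69))*33 = ((1/9)*(-69))*33 = -23/3*33 = -253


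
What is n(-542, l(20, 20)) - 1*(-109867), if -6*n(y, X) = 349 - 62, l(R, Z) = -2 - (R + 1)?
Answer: 658915/6 ≈ 1.0982e+5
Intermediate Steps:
l(R, Z) = -3 - R (l(R, Z) = -2 - (1 + R) = -2 + (-1 - R) = -3 - R)
n(y, X) = -287/6 (n(y, X) = -(349 - 62)/6 = -⅙*287 = -287/6)
n(-542, l(20, 20)) - 1*(-109867) = -287/6 - 1*(-109867) = -287/6 + 109867 = 658915/6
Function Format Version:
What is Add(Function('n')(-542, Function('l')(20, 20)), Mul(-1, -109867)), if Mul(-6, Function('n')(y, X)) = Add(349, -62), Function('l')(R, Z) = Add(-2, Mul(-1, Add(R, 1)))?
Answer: Rational(658915, 6) ≈ 1.0982e+5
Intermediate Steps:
Function('l')(R, Z) = Add(-3, Mul(-1, R)) (Function('l')(R, Z) = Add(-2, Mul(-1, Add(1, R))) = Add(-2, Add(-1, Mul(-1, R))) = Add(-3, Mul(-1, R)))
Function('n')(y, X) = Rational(-287, 6) (Function('n')(y, X) = Mul(Rational(-1, 6), Add(349, -62)) = Mul(Rational(-1, 6), 287) = Rational(-287, 6))
Add(Function('n')(-542, Function('l')(20, 20)), Mul(-1, -109867)) = Add(Rational(-287, 6), Mul(-1, -109867)) = Add(Rational(-287, 6), 109867) = Rational(658915, 6)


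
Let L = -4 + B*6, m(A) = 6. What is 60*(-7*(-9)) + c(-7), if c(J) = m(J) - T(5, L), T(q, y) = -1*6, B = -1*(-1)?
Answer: 3792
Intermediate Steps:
B = 1
L = 2 (L = -4 + 1*6 = -4 + 6 = 2)
T(q, y) = -6
c(J) = 12 (c(J) = 6 - 1*(-6) = 6 + 6 = 12)
60*(-7*(-9)) + c(-7) = 60*(-7*(-9)) + 12 = 60*63 + 12 = 3780 + 12 = 3792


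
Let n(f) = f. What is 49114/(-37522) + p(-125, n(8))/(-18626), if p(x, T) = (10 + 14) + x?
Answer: -455503821/349442386 ≈ -1.3035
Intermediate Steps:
p(x, T) = 24 + x
49114/(-37522) + p(-125, n(8))/(-18626) = 49114/(-37522) + (24 - 125)/(-18626) = 49114*(-1/37522) - 101*(-1/18626) = -24557/18761 + 101/18626 = -455503821/349442386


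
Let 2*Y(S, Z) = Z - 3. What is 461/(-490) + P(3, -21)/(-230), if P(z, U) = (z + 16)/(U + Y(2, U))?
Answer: -174484/185955 ≈ -0.93831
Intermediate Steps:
Y(S, Z) = -3/2 + Z/2 (Y(S, Z) = (Z - 3)/2 = (-3 + Z)/2 = -3/2 + Z/2)
P(z, U) = (16 + z)/(-3/2 + 3*U/2) (P(z, U) = (z + 16)/(U + (-3/2 + U/2)) = (16 + z)/(-3/2 + 3*U/2))
461/(-490) + P(3, -21)/(-230) = 461/(-490) + (2*(16 + 3)/(3*(-1 - 21)))/(-230) = 461*(-1/490) + ((⅔)*19/(-22))*(-1/230) = -461/490 + ((⅔)*(-1/22)*19)*(-1/230) = -461/490 - 19/33*(-1/230) = -461/490 + 19/7590 = -174484/185955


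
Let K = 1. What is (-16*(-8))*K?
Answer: 128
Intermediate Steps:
(-16*(-8))*K = -16*(-8)*1 = 128*1 = 128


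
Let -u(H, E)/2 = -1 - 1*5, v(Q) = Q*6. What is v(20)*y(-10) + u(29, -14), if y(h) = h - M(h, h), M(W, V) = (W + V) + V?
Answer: 2412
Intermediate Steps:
M(W, V) = W + 2*V (M(W, V) = (V + W) + V = W + 2*V)
v(Q) = 6*Q
u(H, E) = 12 (u(H, E) = -2*(-1 - 1*5) = -2*(-1 - 5) = -2*(-6) = 12)
y(h) = -2*h (y(h) = h - (h + 2*h) = h - 3*h = -2*h)
v(20)*y(-10) + u(29, -14) = (6*20)*(-2*(-10)) + 12 = 120*20 + 12 = 2400 + 12 = 2412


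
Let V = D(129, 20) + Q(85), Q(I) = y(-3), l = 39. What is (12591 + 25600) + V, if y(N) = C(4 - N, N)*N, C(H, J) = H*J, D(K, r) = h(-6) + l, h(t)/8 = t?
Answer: 38245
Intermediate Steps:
h(t) = 8*t
D(K, r) = -9 (D(K, r) = 8*(-6) + 39 = -48 + 39 = -9)
y(N) = N²*(4 - N) (y(N) = ((4 - N)*N)*N = (N*(4 - N))*N = N²*(4 - N))
Q(I) = 63 (Q(I) = (-3)²*(4 - 1*(-3)) = 9*(4 + 3) = 9*7 = 63)
V = 54 (V = -9 + 63 = 54)
(12591 + 25600) + V = (12591 + 25600) + 54 = 38191 + 54 = 38245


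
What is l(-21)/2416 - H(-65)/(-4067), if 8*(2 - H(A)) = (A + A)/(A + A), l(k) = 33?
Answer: 138741/9825872 ≈ 0.014120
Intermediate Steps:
H(A) = 15/8 (H(A) = 2 - (A + A)/(8*(A + A)) = 2 - 2*A/(8*(2*A)) = 2 - 2*A*1/(2*A)/8 = 2 - 1/8*1 = 2 - 1/8 = 15/8)
l(-21)/2416 - H(-65)/(-4067) = 33/2416 - 1*15/8/(-4067) = 33*(1/2416) - 15/8*(-1/4067) = 33/2416 + 15/32536 = 138741/9825872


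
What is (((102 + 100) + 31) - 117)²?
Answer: 13456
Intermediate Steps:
(((102 + 100) + 31) - 117)² = ((202 + 31) - 117)² = (233 - 117)² = 116² = 13456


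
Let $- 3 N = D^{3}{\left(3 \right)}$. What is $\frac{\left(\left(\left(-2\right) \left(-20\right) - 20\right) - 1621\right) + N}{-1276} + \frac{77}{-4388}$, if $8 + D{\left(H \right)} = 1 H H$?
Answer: $\frac{5196299}{4199316} \approx 1.2374$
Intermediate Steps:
$D{\left(H \right)} = -8 + H^{2}$ ($D{\left(H \right)} = -8 + 1 H H = -8 + H H = -8 + H^{2}$)
$N = - \frac{1}{3}$ ($N = - \frac{\left(-8 + 3^{2}\right)^{3}}{3} = - \frac{\left(-8 + 9\right)^{3}}{3} = - \frac{1^{3}}{3} = \left(- \frac{1}{3}\right) 1 = - \frac{1}{3} \approx -0.33333$)
$\frac{\left(\left(\left(-2\right) \left(-20\right) - 20\right) - 1621\right) + N}{-1276} + \frac{77}{-4388} = \frac{\left(\left(\left(-2\right) \left(-20\right) - 20\right) - 1621\right) - \frac{1}{3}}{-1276} + \frac{77}{-4388} = \left(\left(\left(40 - 20\right) - 1621\right) - \frac{1}{3}\right) \left(- \frac{1}{1276}\right) + 77 \left(- \frac{1}{4388}\right) = \left(\left(20 - 1621\right) - \frac{1}{3}\right) \left(- \frac{1}{1276}\right) - \frac{77}{4388} = \left(-1601 - \frac{1}{3}\right) \left(- \frac{1}{1276}\right) - \frac{77}{4388} = \left(- \frac{4804}{3}\right) \left(- \frac{1}{1276}\right) - \frac{77}{4388} = \frac{1201}{957} - \frac{77}{4388} = \frac{5196299}{4199316}$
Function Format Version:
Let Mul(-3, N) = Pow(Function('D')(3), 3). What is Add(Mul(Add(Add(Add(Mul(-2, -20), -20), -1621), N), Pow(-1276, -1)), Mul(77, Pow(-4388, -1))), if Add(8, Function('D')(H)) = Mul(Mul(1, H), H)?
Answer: Rational(5196299, 4199316) ≈ 1.2374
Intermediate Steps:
Function('D')(H) = Add(-8, Pow(H, 2)) (Function('D')(H) = Add(-8, Mul(Mul(1, H), H)) = Add(-8, Mul(H, H)) = Add(-8, Pow(H, 2)))
N = Rational(-1, 3) (N = Mul(Rational(-1, 3), Pow(Add(-8, Pow(3, 2)), 3)) = Mul(Rational(-1, 3), Pow(Add(-8, 9), 3)) = Mul(Rational(-1, 3), Pow(1, 3)) = Mul(Rational(-1, 3), 1) = Rational(-1, 3) ≈ -0.33333)
Add(Mul(Add(Add(Add(Mul(-2, -20), -20), -1621), N), Pow(-1276, -1)), Mul(77, Pow(-4388, -1))) = Add(Mul(Add(Add(Add(Mul(-2, -20), -20), -1621), Rational(-1, 3)), Pow(-1276, -1)), Mul(77, Pow(-4388, -1))) = Add(Mul(Add(Add(Add(40, -20), -1621), Rational(-1, 3)), Rational(-1, 1276)), Mul(77, Rational(-1, 4388))) = Add(Mul(Add(Add(20, -1621), Rational(-1, 3)), Rational(-1, 1276)), Rational(-77, 4388)) = Add(Mul(Add(-1601, Rational(-1, 3)), Rational(-1, 1276)), Rational(-77, 4388)) = Add(Mul(Rational(-4804, 3), Rational(-1, 1276)), Rational(-77, 4388)) = Add(Rational(1201, 957), Rational(-77, 4388)) = Rational(5196299, 4199316)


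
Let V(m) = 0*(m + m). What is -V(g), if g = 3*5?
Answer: 0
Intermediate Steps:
g = 15
V(m) = 0 (V(m) = 0*(2*m) = 0)
-V(g) = -1*0 = 0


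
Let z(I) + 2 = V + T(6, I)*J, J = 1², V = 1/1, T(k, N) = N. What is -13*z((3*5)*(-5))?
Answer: 988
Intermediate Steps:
V = 1 (V = 1*1 = 1)
J = 1
z(I) = -1 + I (z(I) = -2 + (1 + I*1) = -2 + (1 + I) = -1 + I)
-13*z((3*5)*(-5)) = -13*(-1 + (3*5)*(-5)) = -13*(-1 + 15*(-5)) = -13*(-1 - 75) = -13*(-76) = 988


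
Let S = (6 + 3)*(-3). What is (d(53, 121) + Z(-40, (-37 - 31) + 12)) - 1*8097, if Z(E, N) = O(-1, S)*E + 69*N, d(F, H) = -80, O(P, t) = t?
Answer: -10961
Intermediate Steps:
S = -27 (S = 9*(-3) = -27)
Z(E, N) = -27*E + 69*N
(d(53, 121) + Z(-40, (-37 - 31) + 12)) - 1*8097 = (-80 + (-27*(-40) + 69*((-37 - 31) + 12))) - 1*8097 = (-80 + (1080 + 69*(-68 + 12))) - 8097 = (-80 + (1080 + 69*(-56))) - 8097 = (-80 + (1080 - 3864)) - 8097 = (-80 - 2784) - 8097 = -2864 - 8097 = -10961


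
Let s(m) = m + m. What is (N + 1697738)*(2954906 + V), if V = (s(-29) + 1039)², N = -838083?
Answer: 3367498162885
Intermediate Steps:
s(m) = 2*m
V = 962361 (V = (2*(-29) + 1039)² = (-58 + 1039)² = 981² = 962361)
(N + 1697738)*(2954906 + V) = (-838083 + 1697738)*(2954906 + 962361) = 859655*3917267 = 3367498162885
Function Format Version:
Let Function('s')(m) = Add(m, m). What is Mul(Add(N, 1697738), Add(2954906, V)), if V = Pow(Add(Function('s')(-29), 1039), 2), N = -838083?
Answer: 3367498162885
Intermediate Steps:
Function('s')(m) = Mul(2, m)
V = 962361 (V = Pow(Add(Mul(2, -29), 1039), 2) = Pow(Add(-58, 1039), 2) = Pow(981, 2) = 962361)
Mul(Add(N, 1697738), Add(2954906, V)) = Mul(Add(-838083, 1697738), Add(2954906, 962361)) = Mul(859655, 3917267) = 3367498162885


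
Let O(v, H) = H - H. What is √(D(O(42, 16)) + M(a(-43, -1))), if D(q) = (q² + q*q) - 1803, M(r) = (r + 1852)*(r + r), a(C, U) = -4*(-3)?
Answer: √42933 ≈ 207.20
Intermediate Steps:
a(C, U) = 12
M(r) = 2*r*(1852 + r) (M(r) = (1852 + r)*(2*r) = 2*r*(1852 + r))
O(v, H) = 0
D(q) = -1803 + 2*q² (D(q) = (q² + q²) - 1803 = 2*q² - 1803 = -1803 + 2*q²)
√(D(O(42, 16)) + M(a(-43, -1))) = √((-1803 + 2*0²) + 2*12*(1852 + 12)) = √((-1803 + 2*0) + 2*12*1864) = √((-1803 + 0) + 44736) = √(-1803 + 44736) = √42933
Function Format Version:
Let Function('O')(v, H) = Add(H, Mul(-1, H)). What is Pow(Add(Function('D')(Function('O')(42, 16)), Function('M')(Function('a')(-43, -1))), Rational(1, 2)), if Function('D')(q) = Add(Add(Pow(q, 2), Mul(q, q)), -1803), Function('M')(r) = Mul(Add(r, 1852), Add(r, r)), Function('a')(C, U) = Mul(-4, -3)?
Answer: Pow(42933, Rational(1, 2)) ≈ 207.20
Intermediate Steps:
Function('a')(C, U) = 12
Function('M')(r) = Mul(2, r, Add(1852, r)) (Function('M')(r) = Mul(Add(1852, r), Mul(2, r)) = Mul(2, r, Add(1852, r)))
Function('O')(v, H) = 0
Function('D')(q) = Add(-1803, Mul(2, Pow(q, 2))) (Function('D')(q) = Add(Add(Pow(q, 2), Pow(q, 2)), -1803) = Add(Mul(2, Pow(q, 2)), -1803) = Add(-1803, Mul(2, Pow(q, 2))))
Pow(Add(Function('D')(Function('O')(42, 16)), Function('M')(Function('a')(-43, -1))), Rational(1, 2)) = Pow(Add(Add(-1803, Mul(2, Pow(0, 2))), Mul(2, 12, Add(1852, 12))), Rational(1, 2)) = Pow(Add(Add(-1803, Mul(2, 0)), Mul(2, 12, 1864)), Rational(1, 2)) = Pow(Add(Add(-1803, 0), 44736), Rational(1, 2)) = Pow(Add(-1803, 44736), Rational(1, 2)) = Pow(42933, Rational(1, 2))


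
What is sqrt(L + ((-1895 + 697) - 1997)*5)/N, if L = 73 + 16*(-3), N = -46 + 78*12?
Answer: I*sqrt(638)/178 ≈ 0.1419*I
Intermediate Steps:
N = 890 (N = -46 + 936 = 890)
L = 25 (L = 73 - 48 = 25)
sqrt(L + ((-1895 + 697) - 1997)*5)/N = sqrt(25 + ((-1895 + 697) - 1997)*5)/890 = sqrt(25 + (-1198 - 1997)*5)*(1/890) = sqrt(25 - 3195*5)*(1/890) = sqrt(25 - 15975)*(1/890) = sqrt(-15950)*(1/890) = (5*I*sqrt(638))*(1/890) = I*sqrt(638)/178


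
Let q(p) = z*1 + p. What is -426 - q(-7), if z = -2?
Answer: -417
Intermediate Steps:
q(p) = -2 + p (q(p) = -2*1 + p = -2 + p)
-426 - q(-7) = -426 - (-2 - 7) = -426 - 1*(-9) = -426 + 9 = -417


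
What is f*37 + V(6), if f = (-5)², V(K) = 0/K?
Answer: 925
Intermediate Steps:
V(K) = 0
f = 25
f*37 + V(6) = 25*37 + 0 = 925 + 0 = 925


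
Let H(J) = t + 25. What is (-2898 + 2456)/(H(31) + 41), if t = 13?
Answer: -442/79 ≈ -5.5949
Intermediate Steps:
H(J) = 38 (H(J) = 13 + 25 = 38)
(-2898 + 2456)/(H(31) + 41) = (-2898 + 2456)/(38 + 41) = -442/79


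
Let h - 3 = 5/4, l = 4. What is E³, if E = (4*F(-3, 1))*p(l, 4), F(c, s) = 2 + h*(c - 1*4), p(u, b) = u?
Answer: -87528384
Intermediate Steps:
h = 17/4 (h = 3 + 5/4 = 17/4 ≈ 4.2500)
F(c, s) = -15 + 17*c/4 (F(c, s) = 2 + 17*(c - 1*4)/4 = 2 + 17*(c - 4)/4 = 2 + 17*(-4 + c)/4 = 2 + (-17 + 17*c/4) = -15 + 17*c/4)
E = -444 (E = (4*(-15 + (17/4)*(-3)))*4 = (4*(-15 - 51/4))*4 = (4*(-111/4))*4 = -111*4 = -444)
E³ = (-444)³ = -87528384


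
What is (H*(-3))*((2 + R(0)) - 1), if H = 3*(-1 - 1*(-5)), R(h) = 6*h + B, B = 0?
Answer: -36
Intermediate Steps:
R(h) = 6*h (R(h) = 6*h + 0 = 6*h)
H = 12 (H = 3*(-1 + 5) = 3*4 = 12)
(H*(-3))*((2 + R(0)) - 1) = (12*(-3))*((2 + 6*0) - 1) = -36*((2 + 0) - 1) = -36*(2 - 1) = -36*1 = -36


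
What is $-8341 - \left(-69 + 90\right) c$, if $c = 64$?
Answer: $-9685$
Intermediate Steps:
$-8341 - \left(-69 + 90\right) c = -8341 - \left(-69 + 90\right) 64 = -8341 - 21 \cdot 64 = -8341 - 1344 = -9685$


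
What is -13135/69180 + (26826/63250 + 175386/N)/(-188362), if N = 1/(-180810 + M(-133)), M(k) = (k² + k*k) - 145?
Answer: 5585964510968355991/41210167993500 ≈ 1.3555e+5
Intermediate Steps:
M(k) = -145 + 2*k² (M(k) = (k² + k²) - 145 = 2*k² - 145 = -145 + 2*k²)
N = -1/145577 (N = 1/(-180810 + (-145 + 2*(-133)²)) = 1/(-180810 + (-145 + 2*17689)) = 1/(-180810 + (-145 + 35378)) = 1/(-180810 + 35233) = 1/(-145577) = -1/145577 ≈ -6.8692e-6)
-13135/69180 + (26826/63250 + 175386/N)/(-188362) = -13135/69180 + (26826/63250 + 175386/(-1/145577))/(-188362) = -13135*1/69180 + (26826*(1/63250) + 175386*(-145577))*(-1/188362) = -2627/13836 + (13413/31625 - 25532167722)*(-1/188362) = -2627/13836 - 807454804194837/31625*(-1/188362) = -2627/13836 + 807454804194837/5956948250 = 5585964510968355991/41210167993500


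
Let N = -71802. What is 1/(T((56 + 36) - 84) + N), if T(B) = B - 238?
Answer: -1/72032 ≈ -1.3883e-5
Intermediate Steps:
T(B) = -238 + B
1/(T((56 + 36) - 84) + N) = 1/((-238 + ((56 + 36) - 84)) - 71802) = 1/((-238 + (92 - 84)) - 71802) = 1/((-238 + 8) - 71802) = 1/(-230 - 71802) = 1/(-72032) = -1/72032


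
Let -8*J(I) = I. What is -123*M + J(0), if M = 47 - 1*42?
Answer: -615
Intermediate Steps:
M = 5 (M = 47 - 42 = 5)
J(I) = -I/8
-123*M + J(0) = -123*5 - ⅛*0 = -615 + 0 = -615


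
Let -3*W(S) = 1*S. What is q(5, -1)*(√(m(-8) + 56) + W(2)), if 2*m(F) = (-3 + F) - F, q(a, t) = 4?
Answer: -8/3 + 2*√218 ≈ 26.863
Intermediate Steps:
W(S) = -S/3
m(F) = -3/2 (m(F) = ((-3 + F) - F)/2 = (½)*(-3) = -3/2)
q(5, -1)*(√(m(-8) + 56) + W(2)) = 4*(√(-3/2 + 56) - ⅓*2) = 4*(√(109/2) - ⅔) = 4*(√218/2 - ⅔) = 4*(-⅔ + √218/2) = -8/3 + 2*√218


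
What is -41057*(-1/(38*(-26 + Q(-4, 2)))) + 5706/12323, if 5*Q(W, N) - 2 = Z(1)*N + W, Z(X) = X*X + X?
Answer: -2501973071/59939072 ≈ -41.742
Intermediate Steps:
Z(X) = X + X² (Z(X) = X² + X = X + X²)
Q(W, N) = ⅖ + W/5 + 2*N/5 (Q(W, N) = ⅖ + ((1*(1 + 1))*N + W)/5 = ⅖ + ((1*2)*N + W)/5 = ⅖ + (2*N + W)/5 = ⅖ + (W + 2*N)/5 = ⅖ + (W/5 + 2*N/5) = ⅖ + W/5 + 2*N/5)
-41057*(-1/(38*(-26 + Q(-4, 2)))) + 5706/12323 = -41057*(-1/(38*(-26 + (⅖ + (⅕)*(-4) + (⅖)*2)))) + 5706/12323 = -41057*(-1/(38*(-26 + (⅖ - ⅘ + ⅘)))) + 5706*(1/12323) = -41057*(-1/(38*(-26 + ⅖))) + 5706/12323 = -41057/((-128/5*(-38))) + 5706/12323 = -41057/4864/5 + 5706/12323 = -41057*5/4864 + 5706/12323 = -205285/4864 + 5706/12323 = -2501973071/59939072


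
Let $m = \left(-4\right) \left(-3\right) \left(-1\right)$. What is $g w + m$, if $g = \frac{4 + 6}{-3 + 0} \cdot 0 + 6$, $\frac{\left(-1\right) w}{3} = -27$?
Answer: $474$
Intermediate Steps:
$w = 81$ ($w = \left(-3\right) \left(-27\right) = 81$)
$m = -12$ ($m = 12 \left(-1\right) = -12$)
$g = 6$ ($g = \frac{10}{-3} \cdot 0 + 6 = 10 \left(- \frac{1}{3}\right) 0 + 6 = \left(- \frac{10}{3}\right) 0 + 6 = 0 + 6 = 6$)
$g w + m = 6 \cdot 81 - 12 = 486 - 12 = 474$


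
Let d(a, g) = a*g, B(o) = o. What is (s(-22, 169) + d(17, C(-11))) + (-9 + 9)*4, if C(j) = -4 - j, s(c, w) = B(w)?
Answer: 288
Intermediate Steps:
s(c, w) = w
(s(-22, 169) + d(17, C(-11))) + (-9 + 9)*4 = (169 + 17*(-4 - 1*(-11))) + (-9 + 9)*4 = (169 + 17*(-4 + 11)) + 0*4 = (169 + 17*7) + 0 = (169 + 119) + 0 = 288 + 0 = 288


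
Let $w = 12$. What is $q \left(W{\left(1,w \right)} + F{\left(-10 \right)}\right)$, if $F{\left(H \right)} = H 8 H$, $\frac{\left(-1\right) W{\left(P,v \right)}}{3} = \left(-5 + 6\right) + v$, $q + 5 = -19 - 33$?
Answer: $-43377$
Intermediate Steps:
$q = -57$ ($q = -5 - 52 = -57$)
$W{\left(P,v \right)} = -3 - 3 v$ ($W{\left(P,v \right)} = - 3 \left(\left(-5 + 6\right) + v\right) = - 3 \left(1 + v\right) = -3 - 3 v$)
$F{\left(H \right)} = 8 H^{2}$ ($F{\left(H \right)} = 8 H H = 8 H^{2}$)
$q \left(W{\left(1,w \right)} + F{\left(-10 \right)}\right) = - 57 \left(\left(-3 - 36\right) + 8 \left(-10\right)^{2}\right) = - 57 \left(\left(-3 - 36\right) + 8 \cdot 100\right) = - 57 \left(-39 + 800\right) = \left(-57\right) 761 = -43377$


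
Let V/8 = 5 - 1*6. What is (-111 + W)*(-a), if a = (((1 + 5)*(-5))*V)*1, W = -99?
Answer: 50400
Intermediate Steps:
V = -8 (V = 8*(5 - 1*6) = 8*(5 - 6) = 8*(-1) = -8)
a = 240 (a = (((1 + 5)*(-5))*(-8))*1 = ((6*(-5))*(-8))*1 = -30*(-8)*1 = 240*1 = 240)
(-111 + W)*(-a) = (-111 - 99)*(-1*240) = -210*(-240) = 50400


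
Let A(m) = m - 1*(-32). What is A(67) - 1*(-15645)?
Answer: 15744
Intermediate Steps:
A(m) = 32 + m (A(m) = m + 32 = 32 + m)
A(67) - 1*(-15645) = (32 + 67) - 1*(-15645) = 99 + 15645 = 15744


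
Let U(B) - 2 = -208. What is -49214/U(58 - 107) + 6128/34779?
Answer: 856438037/3582237 ≈ 239.08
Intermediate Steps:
U(B) = -206 (U(B) = 2 - 208 = -206)
-49214/U(58 - 107) + 6128/34779 = -49214/(-206) + 6128/34779 = -49214*(-1/206) + 6128*(1/34779) = 24607/103 + 6128/34779 = 856438037/3582237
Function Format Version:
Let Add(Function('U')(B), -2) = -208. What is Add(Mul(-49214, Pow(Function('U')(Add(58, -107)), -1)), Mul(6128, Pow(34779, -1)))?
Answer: Rational(856438037, 3582237) ≈ 239.08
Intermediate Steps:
Function('U')(B) = -206 (Function('U')(B) = Add(2, -208) = -206)
Add(Mul(-49214, Pow(Function('U')(Add(58, -107)), -1)), Mul(6128, Pow(34779, -1))) = Add(Mul(-49214, Pow(-206, -1)), Mul(6128, Pow(34779, -1))) = Add(Mul(-49214, Rational(-1, 206)), Mul(6128, Rational(1, 34779))) = Add(Rational(24607, 103), Rational(6128, 34779)) = Rational(856438037, 3582237)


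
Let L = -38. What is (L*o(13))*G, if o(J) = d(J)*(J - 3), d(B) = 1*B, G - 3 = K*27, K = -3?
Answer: 385320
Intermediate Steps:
G = -78 (G = 3 - 3*27 = 3 - 81 = -78)
d(B) = B
o(J) = J*(-3 + J) (o(J) = J*(J - 3) = J*(-3 + J))
(L*o(13))*G = -494*(-3 + 13)*(-78) = -494*10*(-78) = -38*130*(-78) = -4940*(-78) = 385320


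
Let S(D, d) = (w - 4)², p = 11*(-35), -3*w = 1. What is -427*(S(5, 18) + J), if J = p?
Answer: 1407392/9 ≈ 1.5638e+5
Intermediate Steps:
w = -⅓ (w = -⅓*1 = -⅓ ≈ -0.33333)
p = -385
J = -385
S(D, d) = 169/9 (S(D, d) = (-⅓ - 4)² = (-13/3)² = 169/9)
-427*(S(5, 18) + J) = -427*(169/9 - 385) = -427*(-3296/9) = 1407392/9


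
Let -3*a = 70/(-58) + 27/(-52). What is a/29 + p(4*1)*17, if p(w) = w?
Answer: 8923931/131196 ≈ 68.020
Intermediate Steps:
a = 2603/4524 (a = -(70/(-58) + 27/(-52))/3 = -(70*(-1/58) + 27*(-1/52))/3 = -(-35/29 - 27/52)/3 = -1/3*(-2603/1508) = 2603/4524 ≈ 0.57538)
a/29 + p(4*1)*17 = (2603/4524)/29 + (4*1)*17 = (2603/4524)*(1/29) + 4*17 = 2603/131196 + 68 = 8923931/131196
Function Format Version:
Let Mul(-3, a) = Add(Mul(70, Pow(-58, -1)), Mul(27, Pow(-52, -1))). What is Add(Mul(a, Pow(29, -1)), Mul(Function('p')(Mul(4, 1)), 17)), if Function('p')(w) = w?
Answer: Rational(8923931, 131196) ≈ 68.020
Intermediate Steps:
a = Rational(2603, 4524) (a = Mul(Rational(-1, 3), Add(Mul(70, Pow(-58, -1)), Mul(27, Pow(-52, -1)))) = Mul(Rational(-1, 3), Add(Mul(70, Rational(-1, 58)), Mul(27, Rational(-1, 52)))) = Mul(Rational(-1, 3), Add(Rational(-35, 29), Rational(-27, 52))) = Mul(Rational(-1, 3), Rational(-2603, 1508)) = Rational(2603, 4524) ≈ 0.57538)
Add(Mul(a, Pow(29, -1)), Mul(Function('p')(Mul(4, 1)), 17)) = Add(Mul(Rational(2603, 4524), Pow(29, -1)), Mul(Mul(4, 1), 17)) = Add(Mul(Rational(2603, 4524), Rational(1, 29)), Mul(4, 17)) = Add(Rational(2603, 131196), 68) = Rational(8923931, 131196)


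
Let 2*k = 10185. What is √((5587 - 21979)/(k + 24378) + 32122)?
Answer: √1377669483098/6549 ≈ 179.22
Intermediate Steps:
k = 10185/2 (k = (½)*10185 = 10185/2 ≈ 5092.5)
√((5587 - 21979)/(k + 24378) + 32122) = √((5587 - 21979)/(10185/2 + 24378) + 32122) = √(-16392/58941/2 + 32122) = √(-16392*2/58941 + 32122) = √(-10928/19647 + 32122) = √(631090006/19647) = √1377669483098/6549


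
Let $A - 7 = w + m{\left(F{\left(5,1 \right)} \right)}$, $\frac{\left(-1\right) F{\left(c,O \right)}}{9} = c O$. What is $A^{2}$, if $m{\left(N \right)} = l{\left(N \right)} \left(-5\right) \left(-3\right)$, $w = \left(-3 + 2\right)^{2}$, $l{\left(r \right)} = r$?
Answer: $444889$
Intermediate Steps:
$F{\left(c,O \right)} = - 9 O c$ ($F{\left(c,O \right)} = - 9 c O = - 9 O c$)
$w = 1$ ($w = \left(-1\right)^{2} = 1$)
$m{\left(N \right)} = 15 N$ ($m{\left(N \right)} = N \left(-5\right) \left(-3\right) = - 5 N \left(-3\right) = 15 N$)
$A = -667$ ($A = 7 + \left(1 + 15 \left(\left(-9\right) 1 \cdot 5\right)\right) = 7 + \left(1 + 15 \left(-45\right)\right) = 7 + \left(1 - 675\right) = 7 - 674 = -667$)
$A^{2} = \left(-667\right)^{2} = 444889$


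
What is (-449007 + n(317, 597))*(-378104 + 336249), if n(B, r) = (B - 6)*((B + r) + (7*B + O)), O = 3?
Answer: -22027826095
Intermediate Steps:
n(B, r) = (-6 + B)*(3 + r + 8*B) (n(B, r) = (B - 6)*((B + r) + (7*B + 3)) = (-6 + B)*((B + r) + (3 + 7*B)) = (-6 + B)*(3 + r + 8*B))
(-449007 + n(317, 597))*(-378104 + 336249) = (-449007 + (-18 - 45*317 - 6*597 + 8*317² + 317*597))*(-378104 + 336249) = (-449007 + (-18 - 14265 - 3582 + 8*100489 + 189249))*(-41855) = (-449007 + (-18 - 14265 - 3582 + 803912 + 189249))*(-41855) = (-449007 + 975296)*(-41855) = 526289*(-41855) = -22027826095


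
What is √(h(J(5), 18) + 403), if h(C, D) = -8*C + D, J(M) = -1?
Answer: √429 ≈ 20.712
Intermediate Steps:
h(C, D) = D - 8*C
√(h(J(5), 18) + 403) = √((18 - 8*(-1)) + 403) = √((18 + 8) + 403) = √(26 + 403) = √429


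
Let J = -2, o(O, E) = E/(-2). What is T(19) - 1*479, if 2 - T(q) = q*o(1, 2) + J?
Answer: -456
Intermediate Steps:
o(O, E) = -E/2 (o(O, E) = E*(-½) = -E/2)
T(q) = 4 + q (T(q) = 2 - (q*(-½*2) - 2) = 2 - (q*(-1) - 2) = 2 - (-q - 2) = 2 - (-2 - q) = 2 + (2 + q) = 4 + q)
T(19) - 1*479 = (4 + 19) - 1*479 = 23 - 479 = -456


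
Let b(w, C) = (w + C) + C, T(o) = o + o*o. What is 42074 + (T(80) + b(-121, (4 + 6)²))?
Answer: 48633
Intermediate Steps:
T(o) = o + o²
b(w, C) = w + 2*C (b(w, C) = (C + w) + C = w + 2*C)
42074 + (T(80) + b(-121, (4 + 6)²)) = 42074 + (80*(1 + 80) + (-121 + 2*(4 + 6)²)) = 42074 + (80*81 + (-121 + 2*10²)) = 42074 + (6480 + (-121 + 2*100)) = 42074 + (6480 + (-121 + 200)) = 42074 + (6480 + 79) = 42074 + 6559 = 48633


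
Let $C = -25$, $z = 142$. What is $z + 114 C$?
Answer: $-2708$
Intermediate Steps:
$z + 114 C = 142 + 114 \left(-25\right) = 142 - 2850 = -2708$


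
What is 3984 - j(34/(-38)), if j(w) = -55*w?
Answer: 74761/19 ≈ 3934.8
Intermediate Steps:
3984 - j(34/(-38)) = 3984 - (-55)*34/(-38) = 3984 - (-55)*34*(-1/38) = 3984 - (-55)*(-17)/19 = 3984 - 1*935/19 = 3984 - 935/19 = 74761/19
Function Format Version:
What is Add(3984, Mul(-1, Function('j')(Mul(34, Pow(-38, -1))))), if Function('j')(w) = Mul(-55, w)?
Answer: Rational(74761, 19) ≈ 3934.8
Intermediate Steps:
Add(3984, Mul(-1, Function('j')(Mul(34, Pow(-38, -1))))) = Add(3984, Mul(-1, Mul(-55, Mul(34, Pow(-38, -1))))) = Add(3984, Mul(-1, Mul(-55, Mul(34, Rational(-1, 38))))) = Add(3984, Mul(-1, Mul(-55, Rational(-17, 19)))) = Add(3984, Mul(-1, Rational(935, 19))) = Add(3984, Rational(-935, 19)) = Rational(74761, 19)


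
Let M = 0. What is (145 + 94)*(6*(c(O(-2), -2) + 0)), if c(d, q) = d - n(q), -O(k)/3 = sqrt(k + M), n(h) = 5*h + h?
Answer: 17208 - 4302*I*sqrt(2) ≈ 17208.0 - 6083.9*I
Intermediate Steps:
n(h) = 6*h
O(k) = -3*sqrt(k) (O(k) = -3*sqrt(k + 0) = -3*sqrt(k))
c(d, q) = d - 6*q
(145 + 94)*(6*(c(O(-2), -2) + 0)) = (145 + 94)*(6*((-3*I*sqrt(2) - 6*(-2)) + 0)) = 239*(6*((-3*I*sqrt(2) + 12) + 0)) = 239*(6*((12 - 3*I*sqrt(2)) + 0)) = 239*(6*(12 - 3*I*sqrt(2))) = 239*(72 - 18*I*sqrt(2)) = 17208 - 4302*I*sqrt(2)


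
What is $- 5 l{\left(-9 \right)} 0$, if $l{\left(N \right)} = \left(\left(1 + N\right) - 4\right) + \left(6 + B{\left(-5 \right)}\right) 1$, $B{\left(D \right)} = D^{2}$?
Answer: $0$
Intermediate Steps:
$l{\left(N \right)} = 28 + N$ ($l{\left(N \right)} = \left(\left(1 + N\right) - 4\right) + \left(6 + \left(-5\right)^{2}\right) 1 = \left(-3 + N\right) + \left(6 + 25\right) 1 = \left(-3 + N\right) + 31 \cdot 1 = \left(-3 + N\right) + 31 = 28 + N$)
$- 5 l{\left(-9 \right)} 0 = - 5 \left(28 - 9\right) 0 = \left(-5\right) 19 \cdot 0 = \left(-95\right) 0 = 0$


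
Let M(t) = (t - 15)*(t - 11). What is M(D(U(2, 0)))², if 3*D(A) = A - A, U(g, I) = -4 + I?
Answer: 27225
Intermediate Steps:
D(A) = 0 (D(A) = (A - A)/3 = (⅓)*0 = 0)
M(t) = (-15 + t)*(-11 + t)
M(D(U(2, 0)))² = (165 + 0² - 26*0)² = (165 + 0 + 0)² = 165² = 27225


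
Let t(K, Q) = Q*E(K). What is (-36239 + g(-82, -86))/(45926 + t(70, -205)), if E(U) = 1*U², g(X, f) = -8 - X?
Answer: 36165/958574 ≈ 0.037728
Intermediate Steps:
E(U) = U²
t(K, Q) = Q*K²
(-36239 + g(-82, -86))/(45926 + t(70, -205)) = (-36239 + (-8 - 1*(-82)))/(45926 - 205*70²) = (-36239 + (-8 + 82))/(45926 - 205*4900) = (-36239 + 74)/(45926 - 1004500) = -36165/(-958574) = -36165*(-1/958574) = 36165/958574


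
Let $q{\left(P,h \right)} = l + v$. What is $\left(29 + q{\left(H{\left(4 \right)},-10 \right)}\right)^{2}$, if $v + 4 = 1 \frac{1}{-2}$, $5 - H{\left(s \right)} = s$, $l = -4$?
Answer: $\frac{1681}{4} \approx 420.25$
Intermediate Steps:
$H{\left(s \right)} = 5 - s$
$v = - \frac{9}{2}$ ($v = -4 + 1 \frac{1}{-2} = -4 + 1 \left(- \frac{1}{2}\right) = -4 - \frac{1}{2} = - \frac{9}{2} \approx -4.5$)
$q{\left(P,h \right)} = - \frac{17}{2}$ ($q{\left(P,h \right)} = -4 - \frac{9}{2} = - \frac{17}{2}$)
$\left(29 + q{\left(H{\left(4 \right)},-10 \right)}\right)^{2} = \left(29 - \frac{17}{2}\right)^{2} = \left(\frac{41}{2}\right)^{2} = \frac{1681}{4}$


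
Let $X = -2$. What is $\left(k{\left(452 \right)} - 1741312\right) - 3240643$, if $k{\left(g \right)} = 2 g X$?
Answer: $-4983763$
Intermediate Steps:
$k{\left(g \right)} = - 4 g$ ($k{\left(g \right)} = 2 g \left(-2\right) = - 4 g$)
$\left(k{\left(452 \right)} - 1741312\right) - 3240643 = \left(\left(-4\right) 452 - 1741312\right) - 3240643 = \left(-1808 - 1741312\right) - 3240643 = -1743120 - 3240643 = -4983763$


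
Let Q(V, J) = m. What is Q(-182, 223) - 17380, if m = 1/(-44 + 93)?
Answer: -851619/49 ≈ -17380.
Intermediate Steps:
m = 1/49 ≈ 0.020408
Q(V, J) = 1/49
Q(-182, 223) - 17380 = 1/49 - 17380 = -851619/49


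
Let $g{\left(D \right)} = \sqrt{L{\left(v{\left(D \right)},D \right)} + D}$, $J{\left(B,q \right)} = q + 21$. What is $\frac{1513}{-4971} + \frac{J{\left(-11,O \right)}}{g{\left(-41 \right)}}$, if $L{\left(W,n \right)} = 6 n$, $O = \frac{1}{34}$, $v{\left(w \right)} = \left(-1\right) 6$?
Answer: $- \frac{1513}{4971} - \frac{715 i \sqrt{287}}{9758} \approx -0.30437 - 1.2413 i$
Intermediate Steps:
$v{\left(w \right)} = -6$
$O = \frac{1}{34} \approx 0.029412$
$J{\left(B,q \right)} = 21 + q$
$g{\left(D \right)} = \sqrt{7} \sqrt{D}$ ($g{\left(D \right)} = \sqrt{6 D + D} = \sqrt{7 D} = \sqrt{7} \sqrt{D}$)
$\frac{1513}{-4971} + \frac{J{\left(-11,O \right)}}{g{\left(-41 \right)}} = \frac{1513}{-4971} + \frac{21 + \frac{1}{34}}{\sqrt{7} \sqrt{-41}} = 1513 \left(- \frac{1}{4971}\right) + \frac{715}{34 \sqrt{7} i \sqrt{41}} = - \frac{1513}{4971} + \frac{715}{34 i \sqrt{287}} = - \frac{1513}{4971} + \frac{715 \left(- \frac{i \sqrt{287}}{287}\right)}{34} = - \frac{1513}{4971} - \frac{715 i \sqrt{287}}{9758}$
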